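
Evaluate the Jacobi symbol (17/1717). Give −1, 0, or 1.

Reciprocity: 17 ≡ 1 and 1717 ≡ 1 (mod 4), so (17/1717) = +(1717/17).
Reduce top mod 17: now compute (0/17).
Top reduces to 0: gcd > 1, so the symbol is 0.

0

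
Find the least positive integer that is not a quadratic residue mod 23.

(2/23) = +1, so 2 is a residue.
(3/23) = +1, so 3 is a residue.
(4/23) = +1, so 4 is a residue.
(5/23) = −1, so 5 is the smallest positive non-residue mod 23.

5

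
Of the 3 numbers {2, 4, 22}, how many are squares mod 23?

(2/23) = +1 → QR.
(4/23) = +1 → QR.
(22/23) = -1 → non-residue.
Total quadratic residues among the 3: 2.

2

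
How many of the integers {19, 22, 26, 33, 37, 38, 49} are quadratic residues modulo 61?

3

(19/61) = +1 → QR.
(22/61) = +1 → QR.
(26/61) = -1 → non-residue.
(33/61) = -1 → non-residue.
(37/61) = -1 → non-residue.
(38/61) = -1 → non-residue.
(49/61) = +1 → QR.
Total quadratic residues among the 7: 3.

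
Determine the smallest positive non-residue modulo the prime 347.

(2/347) = −1, so 2 is the smallest positive non-residue mod 347.

2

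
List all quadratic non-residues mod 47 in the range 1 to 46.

Square k = 1,…,23 (k and 47−k give the same square):
1²=1, 2²=4, 3²=9, 4²=16, 5²=25, 6²=36, 7²≡2, 8²≡17, 9²≡34, 10²≡6, 11²≡27, 12²≡3, 13²≡28, 14²≡8, 15²≡37, 16²≡21, 17²≡7, 18²≡42, 19²≡32, 20²≡24, 21²≡18, 22²≡14, 23²≡12 (mod 47).
The residues are {1, 2, 3, 4, 6, 7, 8, 9, 12, 14, 16, 17, 18, 21, 24, 25, 27, 28, 32, 34, 36, 37, 42}; the non-residues are the remaining 23 nonzero classes.

5, 10, 11, 13, 15, 19, 20, 22, 23, 26, 29, 30, 31, 33, 35, 38, 39, 40, 41, 43, 44, 45, 46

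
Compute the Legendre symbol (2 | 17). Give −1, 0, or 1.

1

Euler's criterion: (2/17) ≡ 2^8 (mod 17).
2^2 ≡ 4 (mod 17)
2^4 ≡ 16 (mod 17)
2^8 ≡ 1 (mod 17)
2^8 = 2^(8) ≡ 1 (mod 17).
Result is 1, so (2/17) = 1.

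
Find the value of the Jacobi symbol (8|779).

Pull out 2^3: since 779 ≡ 3 (mod 8), (2/779) = -1, so (2/779)^3 = -1.
Reached (1/779) = 1. Collecting the sign flips along the way, the symbol is -1.

-1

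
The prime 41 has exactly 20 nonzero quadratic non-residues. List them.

3 6 7 11 12 13 14 15 17 19 22 24 26 27 28 29 30 34 35 38

Square k = 1,…,20 (k and 41−k give the same square):
1²=1, 2²=4, 3²=9, 4²=16, 5²=25, 6²=36, 7²≡8, 8²≡23, 9²≡40, 10²≡18, 11²≡39, 12²≡21, 13²≡5, 14²≡32, 15²≡20, 16²≡10, 17²≡2, 18²≡37, 19²≡33, 20²≡31 (mod 41).
The residues are {1, 2, 4, 5, 8, 9, 10, 16, 18, 20, 21, 23, 25, 31, 32, 33, 36, 37, 39, 40}; the non-residues are the remaining 20 nonzero classes.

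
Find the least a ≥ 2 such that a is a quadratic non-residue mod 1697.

(2/1697) = +1, so 2 is a residue.
(3/1697) = −1, so 3 is the smallest positive non-residue mod 1697.

3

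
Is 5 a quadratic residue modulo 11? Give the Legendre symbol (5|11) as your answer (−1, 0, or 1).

Euler's criterion: (5/11) ≡ 5^5 (mod 11).
5^2 ≡ 3 (mod 11)
5^4 ≡ 9 (mod 11)
5^5 = 5^(4+1) ≡ 1 (mod 11).
Result is 1, so (5/11) = 1.

1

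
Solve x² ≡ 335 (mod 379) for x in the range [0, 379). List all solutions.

Since 379 ≡ 3 (mod 4), a square root of 335 is 335^((379+1)/4) = 335^95 mod 379.
Repeated squaring: 335^2≡41, 335^4≡165, 335^8≡316, 335^16≡179, 335^32≡205, 335^64≡335 (mod 379).
335^95 = 335^(64+16+8+4+2+1) ≡ 205 (mod 379).
Check: 205² = 42025 ≡ 335 (mod 379). The two roots are 174 and 205.

174, 205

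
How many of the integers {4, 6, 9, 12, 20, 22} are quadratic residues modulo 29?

(4/29) = +1 → QR.
(6/29) = +1 → QR.
(9/29) = +1 → QR.
(12/29) = -1 → non-residue.
(20/29) = +1 → QR.
(22/29) = +1 → QR.
Total quadratic residues among the 6: 5.

5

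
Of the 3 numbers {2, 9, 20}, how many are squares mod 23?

2

(2/23) = +1 → QR.
(9/23) = +1 → QR.
(20/23) = -1 → non-residue.
Total quadratic residues among the 3: 2.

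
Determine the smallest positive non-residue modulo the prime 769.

(2/769) = +1, so 2 is a residue.
(3/769) = +1, so 3 is a residue.
(4/769) = +1, so 4 is a residue.
(5/769) = +1, so 5 is a residue.
(6/769) = +1, so 6 is a residue.
(7/769) = −1, so 7 is the smallest positive non-residue mod 769.

7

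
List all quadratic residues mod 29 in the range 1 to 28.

1,4,5,6,7,9,13,16,20,22,23,24,25,28

Square k = 1,…,14 (k and 29−k give the same square):
1²=1, 2²=4, 3²=9, 4²=16, 5²=25, 6²≡7, 7²≡20, 8²≡6, 9²≡23, 10²≡13, 11²≡5, 12²≡28, 13²≡24, 14²≡22 (mod 29).
So the quadratic residues mod 29 are {1, 4, 5, 6, 7, 9, 13, 16, 20, 22, 23, 24, 25, 28}.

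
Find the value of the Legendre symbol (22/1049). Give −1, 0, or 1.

Pull out 2: since 1049 ≡ 1 (mod 8), (2/1049) = +1.
Reciprocity: 11 ≡ 3 and 1049 ≡ 1 (mod 4), so (11/1049) = +(1049/11).
Reduce top mod 11: now compute (4/11).
Pull out 2^2: since 11 ≡ 3 (mod 8), (2/11) = -1, so (2/11)^2 = +1.
Reached (1/11) = 1. Collecting the sign flips along the way, the symbol is +1.

1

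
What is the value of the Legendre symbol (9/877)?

1

Euler's criterion: (9/877) ≡ 9^438 (mod 877).
9^2 ≡ 81 (mod 877)
9^4 ≡ 422 (mod 877)
9^8 ≡ 53 (mod 877)
9^16 ≡ 178 (mod 877)
9^32 ≡ 112 (mod 877)
9^64 ≡ 266 (mod 877)
9^128 ≡ 596 (mod 877)
9^256 ≡ 31 (mod 877)
9^438 = 9^(256+128+32+16+4+2) ≡ 1 (mod 877).
Result is 1, so (9/877) = 1.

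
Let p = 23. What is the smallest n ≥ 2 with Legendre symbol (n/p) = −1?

5

(2/23) = +1, so 2 is a residue.
(3/23) = +1, so 3 is a residue.
(4/23) = +1, so 4 is a residue.
(5/23) = −1, so 5 is the smallest positive non-residue mod 23.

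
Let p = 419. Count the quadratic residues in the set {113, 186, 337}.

(113/419) = -1 → non-residue.
(186/419) = +1 → QR.
(337/419) = +1 → QR.
Total quadratic residues among the 3: 2.

2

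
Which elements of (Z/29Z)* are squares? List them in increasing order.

1,4,5,6,7,9,13,16,20,22,23,24,25,28

Square k = 1,…,14 (k and 29−k give the same square):
1²=1, 2²=4, 3²=9, 4²=16, 5²=25, 6²≡7, 7²≡20, 8²≡6, 9²≡23, 10²≡13, 11²≡5, 12²≡28, 13²≡24, 14²≡22 (mod 29).
So the quadratic residues mod 29 are {1, 4, 5, 6, 7, 9, 13, 16, 20, 22, 23, 24, 25, 28}.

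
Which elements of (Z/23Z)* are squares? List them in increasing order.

1, 2, 3, 4, 6, 8, 9, 12, 13, 16, 18

Square k = 1,…,11 (k and 23−k give the same square):
1²=1, 2²=4, 3²=9, 4²=16, 5²≡2, 6²≡13, 7²≡3, 8²≡18, 9²≡12, 10²≡8, 11²≡6 (mod 23).
So the quadratic residues mod 23 are {1, 2, 3, 4, 6, 8, 9, 12, 13, 16, 18}.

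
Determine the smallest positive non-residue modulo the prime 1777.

5

(2/1777) = +1, so 2 is a residue.
(3/1777) = +1, so 3 is a residue.
(4/1777) = +1, so 4 is a residue.
(5/1777) = −1, so 5 is the smallest positive non-residue mod 1777.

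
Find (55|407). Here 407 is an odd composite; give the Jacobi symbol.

Reciprocity: 55 ≡ 3 and 407 ≡ 3 (mod 4), so (55/407) = −(407/55).
Reduce top mod 55: now compute (22/55).
Pull out 2: since 55 ≡ 7 (mod 8), (2/55) = +1.
Reciprocity: 11 ≡ 3 and 55 ≡ 3 (mod 4), so (11/55) = −(55/11).
Reduce top mod 11: now compute (0/11).
Top reduces to 0: gcd > 1, so the symbol is 0.

0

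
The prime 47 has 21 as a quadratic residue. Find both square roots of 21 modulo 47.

Since 47 ≡ 3 (mod 4), a square root of 21 is 21^((47+1)/4) = 21^12 mod 47.
Repeated squaring: 21^2≡18, 21^4≡42, 21^8≡25 (mod 47).
21^12 = 21^(8+4) ≡ 16 (mod 47).
Check: 16² = 256 ≡ 21 (mod 47). The two roots are 16 and 31.

16, 31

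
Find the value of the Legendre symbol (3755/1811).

-1

First reduce: 3755 ≡ 133 (mod 1811).
Reciprocity: 133 ≡ 1 and 1811 ≡ 3 (mod 4), so (133/1811) = +(1811/133).
Reduce top mod 133: now compute (82/133).
Pull out 2: since 133 ≡ 5 (mod 8), (2/133) = -1.
Reciprocity: 41 ≡ 1 and 133 ≡ 1 (mod 4), so (41/133) = +(133/41).
Reduce top mod 41: now compute (10/41).
Pull out 2: since 41 ≡ 1 (mod 8), (2/41) = +1.
Reciprocity: 5 ≡ 1 and 41 ≡ 1 (mod 4), so (5/41) = +(41/5).
Reduce top mod 5: now compute (1/5).
Reached (1/5) = 1. Collecting the sign flips along the way, the symbol is -1.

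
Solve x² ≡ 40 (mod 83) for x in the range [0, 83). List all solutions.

17, 66

Since 83 ≡ 3 (mod 4), a square root of 40 is 40^((83+1)/4) = 40^21 mod 83.
Repeated squaring: 40^2≡23, 40^4≡31, 40^8≡48, 40^16≡63 (mod 83).
40^21 = 40^(16+4+1) ≡ 17 (mod 83).
Check: 17² = 289 ≡ 40 (mod 83). The two roots are 17 and 66.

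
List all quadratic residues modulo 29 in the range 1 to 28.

1,4,5,6,7,9,13,16,20,22,23,24,25,28

Square k = 1,…,14 (k and 29−k give the same square):
1²=1, 2²=4, 3²=9, 4²=16, 5²=25, 6²≡7, 7²≡20, 8²≡6, 9²≡23, 10²≡13, 11²≡5, 12²≡28, 13²≡24, 14²≡22 (mod 29).
So the quadratic residues mod 29 are {1, 4, 5, 6, 7, 9, 13, 16, 20, 22, 23, 24, 25, 28}.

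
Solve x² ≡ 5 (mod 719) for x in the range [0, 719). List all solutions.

60, 659

Since 719 ≡ 3 (mod 4), a square root of 5 is 5^((719+1)/4) = 5^180 mod 719.
Repeated squaring: 5^2≡25, 5^4≡625, 5^8≡208, 5^16≡124, 5^32≡277, 5^64≡515, 5^128≡633 (mod 719).
5^180 = 5^(128+32+16+4) ≡ 60 (mod 719).
Check: 60² = 3600 ≡ 5 (mod 719). The two roots are 60 and 659.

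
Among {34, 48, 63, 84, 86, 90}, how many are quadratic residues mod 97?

(34/97) = -1 → non-residue.
(48/97) = +1 → QR.
(63/97) = -1 → non-residue.
(84/97) = -1 → non-residue.
(86/97) = +1 → QR.
(90/97) = -1 → non-residue.
Total quadratic residues among the 6: 2.

2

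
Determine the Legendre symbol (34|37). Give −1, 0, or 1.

Euler's criterion: (34/37) ≡ 34^18 (mod 37).
34^2 ≡ 9 (mod 37)
34^4 ≡ 7 (mod 37)
34^8 ≡ 12 (mod 37)
34^16 ≡ 33 (mod 37)
34^18 = 34^(16+2) ≡ 1 (mod 37).
Result is 1, so (34/37) = 1.

1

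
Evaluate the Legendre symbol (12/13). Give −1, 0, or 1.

1

Euler's criterion: (12/13) ≡ 12^6 (mod 13).
12^2 ≡ 1 (mod 13)
12^4 ≡ 1 (mod 13)
12^6 = 12^(4+2) ≡ 1 (mod 13).
Result is 1, so (12/13) = 1.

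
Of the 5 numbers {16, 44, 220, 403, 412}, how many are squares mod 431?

(16/431) = +1 → QR.
(44/431) = +1 → QR.
(220/431) = +1 → QR.
(403/431) = +1 → QR.
(412/431) = -1 → non-residue.
Total quadratic residues among the 5: 4.

4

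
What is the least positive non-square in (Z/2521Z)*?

11

(2/2521) = +1, so 2 is a residue.
(3/2521) = +1, so 3 is a residue.
(4/2521) = +1, so 4 is a residue.
(5/2521) = +1, so 5 is a residue.
(6/2521) = +1, so 6 is a residue.
(7/2521) = +1, so 7 is a residue.
(8/2521) = +1, so 8 is a residue.
(9/2521) = +1, so 9 is a residue.
(10/2521) = +1, so 10 is a residue.
(11/2521) = −1, so 11 is the smallest positive non-residue mod 2521.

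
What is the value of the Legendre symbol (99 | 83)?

1

First reduce: 99 ≡ 16 (mod 83).
Pull out 2^4: since 83 ≡ 3 (mod 8), (2/83) = -1, so (2/83)^4 = +1.
Reached (1/83) = 1. Collecting the sign flips along the way, the symbol is +1.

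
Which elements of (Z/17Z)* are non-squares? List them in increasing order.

Square k = 1,…,8 (k and 17−k give the same square):
1²=1, 2²=4, 3²=9, 4²=16, 5²≡8, 6²≡2, 7²≡15, 8²≡13 (mod 17).
The residues are {1, 2, 4, 8, 9, 13, 15, 16}; the non-residues are the remaining 8 nonzero classes.

3,5,6,7,10,11,12,14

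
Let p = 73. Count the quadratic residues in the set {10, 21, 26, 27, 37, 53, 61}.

3

(10/73) = -1 → non-residue.
(21/73) = -1 → non-residue.
(26/73) = -1 → non-residue.
(27/73) = +1 → QR.
(37/73) = +1 → QR.
(53/73) = -1 → non-residue.
(61/73) = +1 → QR.
Total quadratic residues among the 7: 3.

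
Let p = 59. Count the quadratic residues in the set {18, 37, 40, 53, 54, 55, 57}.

2

(18/59) = -1 → non-residue.
(37/59) = -1 → non-residue.
(40/59) = -1 → non-residue.
(53/59) = +1 → QR.
(54/59) = -1 → non-residue.
(55/59) = -1 → non-residue.
(57/59) = +1 → QR.
Total quadratic residues among the 7: 2.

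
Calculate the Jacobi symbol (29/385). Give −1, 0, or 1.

Reciprocity: 29 ≡ 1 and 385 ≡ 1 (mod 4), so (29/385) = +(385/29).
Reduce top mod 29: now compute (8/29).
Pull out 2^3: since 29 ≡ 5 (mod 8), (2/29) = -1, so (2/29)^3 = -1.
Reached (1/29) = 1. Collecting the sign flips along the way, the symbol is -1.

-1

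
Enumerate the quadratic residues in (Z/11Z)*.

Square k = 1,…,5 (k and 11−k give the same square):
1²=1, 2²=4, 3²=9, 4²≡5, 5²≡3 (mod 11).
So the quadratic residues mod 11 are {1, 3, 4, 5, 9}.

1,3,4,5,9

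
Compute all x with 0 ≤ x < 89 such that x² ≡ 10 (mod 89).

30, 59

89 ≡ 1 (mod 4), so we find a root by search.
Trying successive values, 30² = 900 ≡ 10 (mod 89). The other root is 89 − 30 = 59.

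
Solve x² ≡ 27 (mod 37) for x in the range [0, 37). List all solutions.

37 ≡ 1 (mod 4), so we find a root by search.
Trying successive values, 8² = 64 ≡ 27 (mod 37). The other root is 37 − 8 = 29.

8, 29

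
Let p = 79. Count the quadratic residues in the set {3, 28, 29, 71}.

(3/79) = -1 → non-residue.
(28/79) = -1 → non-residue.
(29/79) = -1 → non-residue.
(71/79) = -1 → non-residue.
Total quadratic residues among the 4: 0.

0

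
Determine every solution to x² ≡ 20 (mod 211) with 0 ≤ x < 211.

Since 211 ≡ 3 (mod 4), a square root of 20 is 20^((211+1)/4) = 20^53 mod 211.
Repeated squaring: 20^2≡189, 20^4≡62, 20^8≡46, 20^16≡6, 20^32≡36 (mod 211).
20^53 = 20^(32+16+4+1) ≡ 81 (mod 211).
Check: 81² = 6561 ≡ 20 (mod 211). The two roots are 81 and 130.

81, 130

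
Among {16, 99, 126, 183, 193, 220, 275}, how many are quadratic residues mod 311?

3

(16/311) = +1 → QR.
(99/311) = -1 → non-residue.
(126/311) = +1 → QR.
(183/311) = -1 → non-residue.
(193/311) = +1 → QR.
(220/311) = -1 → non-residue.
(275/311) = -1 → non-residue.
Total quadratic residues among the 7: 3.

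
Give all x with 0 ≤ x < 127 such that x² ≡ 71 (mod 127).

43, 84

Since 127 ≡ 3 (mod 4), a square root of 71 is 71^((127+1)/4) = 71^32 mod 127.
Repeated squaring: 71^2≡88, 71^4≡124, 71^8≡9, 71^16≡81, 71^32≡84 (mod 127).
71^32 = 71^(32) ≡ 84 (mod 127).
Check: 84² = 7056 ≡ 71 (mod 127). The two roots are 43 and 84.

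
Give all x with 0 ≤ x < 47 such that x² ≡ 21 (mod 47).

Since 47 ≡ 3 (mod 4), a square root of 21 is 21^((47+1)/4) = 21^12 mod 47.
Repeated squaring: 21^2≡18, 21^4≡42, 21^8≡25 (mod 47).
21^12 = 21^(8+4) ≡ 16 (mod 47).
Check: 16² = 256 ≡ 21 (mod 47). The two roots are 16 and 31.

16, 31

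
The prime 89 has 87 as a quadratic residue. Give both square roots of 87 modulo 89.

40, 49

89 ≡ 1 (mod 4), so we find a root by search.
Trying successive values, 40² = 1600 ≡ 87 (mod 89). The other root is 89 − 40 = 49.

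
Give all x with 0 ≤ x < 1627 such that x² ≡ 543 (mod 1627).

357, 1270

Since 1627 ≡ 3 (mod 4), a square root of 543 is 543^((1627+1)/4) = 543^407 mod 1627.
Repeated squaring: 543^2≡362, 543^4≡884, 543^8≡496, 543^16≡339, 543^32≡1031, 543^64≡530, 543^128≡1056, 543^256≡641 (mod 1627).
543^407 = 543^(256+128+16+4+2+1) ≡ 357 (mod 1627).
Check: 357² = 127449 ≡ 543 (mod 1627). The two roots are 357 and 1270.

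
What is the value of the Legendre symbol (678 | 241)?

First reduce: 678 ≡ 196 (mod 241).
Pull out 2^2: since 241 ≡ 1 (mod 8), (2/241) = +1, so (2/241)^2 = +1.
Reciprocity: 49 ≡ 1 and 241 ≡ 1 (mod 4), so (49/241) = +(241/49).
Reduce top mod 49: now compute (45/49).
Reciprocity: 45 ≡ 1 and 49 ≡ 1 (mod 4), so (45/49) = +(49/45).
Reduce top mod 45: now compute (4/45).
Pull out 2^2: since 45 ≡ 5 (mod 8), (2/45) = -1, so (2/45)^2 = +1.
Reached (1/45) = 1. Collecting the sign flips along the way, the symbol is +1.

1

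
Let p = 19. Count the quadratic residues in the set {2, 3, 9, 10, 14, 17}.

(2/19) = -1 → non-residue.
(3/19) = -1 → non-residue.
(9/19) = +1 → QR.
(10/19) = -1 → non-residue.
(14/19) = -1 → non-residue.
(17/19) = +1 → QR.
Total quadratic residues among the 6: 2.

2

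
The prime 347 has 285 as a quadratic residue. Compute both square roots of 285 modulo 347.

Since 347 ≡ 3 (mod 4), a square root of 285 is 285^((347+1)/4) = 285^87 mod 347.
Repeated squaring: 285^2≡27, 285^4≡35, 285^8≡184, 285^16≡197, 285^32≡292, 285^64≡249 (mod 347).
285^87 = 285^(64+16+4+2+1) ≡ 85 (mod 347).
Check: 85² = 7225 ≡ 285 (mod 347). The two roots are 85 and 262.

85, 262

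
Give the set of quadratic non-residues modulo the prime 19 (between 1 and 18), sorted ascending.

2,3,8,10,12,13,14,15,18

Square k = 1,…,9 (k and 19−k give the same square):
1²=1, 2²=4, 3²=9, 4²=16, 5²≡6, 6²≡17, 7²≡11, 8²≡7, 9²≡5 (mod 19).
The residues are {1, 4, 5, 6, 7, 9, 11, 16, 17}; the non-residues are the remaining 9 nonzero classes.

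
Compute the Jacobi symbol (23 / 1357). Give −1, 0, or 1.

0

Reciprocity: 23 ≡ 3 and 1357 ≡ 1 (mod 4), so (23/1357) = +(1357/23).
Reduce top mod 23: now compute (0/23).
Top reduces to 0: gcd > 1, so the symbol is 0.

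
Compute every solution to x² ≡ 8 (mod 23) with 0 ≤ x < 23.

Since 23 ≡ 3 (mod 4), a square root of 8 is 8^((23+1)/4) = 8^6 mod 23.
Repeated squaring: 8^2≡18, 8^4≡2 (mod 23).
8^6 = 8^(4+2) ≡ 13 (mod 23).
Check: 13² = 169 ≡ 8 (mod 23). The two roots are 10 and 13.

10, 13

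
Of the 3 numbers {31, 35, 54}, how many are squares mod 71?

(31/71) = -1 → non-residue.
(35/71) = -1 → non-residue.
(54/71) = +1 → QR.
Total quadratic residues among the 3: 1.

1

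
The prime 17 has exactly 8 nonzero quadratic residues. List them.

1, 2, 4, 8, 9, 13, 15, 16

Square k = 1,…,8 (k and 17−k give the same square):
1²=1, 2²=4, 3²=9, 4²=16, 5²≡8, 6²≡2, 7²≡15, 8²≡13 (mod 17).
So the quadratic residues mod 17 are {1, 2, 4, 8, 9, 13, 15, 16}.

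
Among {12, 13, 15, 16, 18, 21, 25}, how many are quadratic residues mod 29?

3

(12/29) = -1 → non-residue.
(13/29) = +1 → QR.
(15/29) = -1 → non-residue.
(16/29) = +1 → QR.
(18/29) = -1 → non-residue.
(21/29) = -1 → non-residue.
(25/29) = +1 → QR.
Total quadratic residues among the 7: 3.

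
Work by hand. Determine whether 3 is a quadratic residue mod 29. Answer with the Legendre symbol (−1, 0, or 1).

Euler's criterion: (3/29) ≡ 3^14 (mod 29).
3^2 ≡ 9 (mod 29)
3^4 ≡ 23 (mod 29)
3^8 ≡ 7 (mod 29)
3^14 = 3^(8+4+2) ≡ 28 (mod 29).
Result is 28 ≡ −1, so (3/29) = −1.

-1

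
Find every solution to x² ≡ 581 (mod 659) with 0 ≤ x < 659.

158, 501

Since 659 ≡ 3 (mod 4), a square root of 581 is 581^((659+1)/4) = 581^165 mod 659.
Repeated squaring: 581^2≡153, 581^4≡344, 581^8≡375, 581^16≡258, 581^32≡5, 581^64≡25, 581^128≡625 (mod 659).
581^165 = 581^(128+32+4+1) ≡ 501 (mod 659).
Check: 501² = 251001 ≡ 581 (mod 659). The two roots are 158 and 501.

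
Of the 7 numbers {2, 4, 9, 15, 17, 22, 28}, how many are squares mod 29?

4

(2/29) = -1 → non-residue.
(4/29) = +1 → QR.
(9/29) = +1 → QR.
(15/29) = -1 → non-residue.
(17/29) = -1 → non-residue.
(22/29) = +1 → QR.
(28/29) = +1 → QR.
Total quadratic residues among the 7: 4.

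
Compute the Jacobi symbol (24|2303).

1

Pull out 2^3: since 2303 ≡ 7 (mod 8), (2/2303) = +1, so (2/2303)^3 = +1.
Reciprocity: 3 ≡ 3 and 2303 ≡ 3 (mod 4), so (3/2303) = −(2303/3).
Reduce top mod 3: now compute (2/3).
Pull out 2: since 3 ≡ 3 (mod 8), (2/3) = -1.
Reached (1/3) = 1. Collecting the sign flips along the way, the symbol is +1.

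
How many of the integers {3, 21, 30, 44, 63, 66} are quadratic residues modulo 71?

(3/71) = +1 → QR.
(21/71) = -1 → non-residue.
(30/71) = +1 → QR.
(44/71) = -1 → non-residue.
(63/71) = -1 → non-residue.
(66/71) = -1 → non-residue.
Total quadratic residues among the 6: 2.

2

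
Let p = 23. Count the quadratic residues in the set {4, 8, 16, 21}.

3

(4/23) = +1 → QR.
(8/23) = +1 → QR.
(16/23) = +1 → QR.
(21/23) = -1 → non-residue.
Total quadratic residues among the 4: 3.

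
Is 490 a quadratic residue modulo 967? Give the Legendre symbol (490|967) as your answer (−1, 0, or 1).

-1

Euler's criterion: (490/967) ≡ 490^483 (mod 967).
490^2 ≡ 284 (mod 967)
490^4 ≡ 395 (mod 967)
490^8 ≡ 338 (mod 967)
490^16 ≡ 138 (mod 967)
490^32 ≡ 671 (mod 967)
490^64 ≡ 586 (mod 967)
490^128 ≡ 111 (mod 967)
490^256 ≡ 717 (mod 967)
490^483 = 490^(256+128+64+32+2+1) ≡ 966 (mod 967).
Result is 966 ≡ −1, so (490/967) = −1.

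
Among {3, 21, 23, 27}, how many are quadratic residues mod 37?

(3/37) = +1 → QR.
(21/37) = +1 → QR.
(23/37) = -1 → non-residue.
(27/37) = +1 → QR.
Total quadratic residues among the 4: 3.

3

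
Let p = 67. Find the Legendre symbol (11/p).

-1

Euler's criterion: (11/67) ≡ 11^33 (mod 67).
11^2 ≡ 54 (mod 67)
11^4 ≡ 35 (mod 67)
11^8 ≡ 19 (mod 67)
11^16 ≡ 26 (mod 67)
11^32 ≡ 6 (mod 67)
11^33 = 11^(32+1) ≡ 66 (mod 67).
Result is 66 ≡ −1, so (11/67) = −1.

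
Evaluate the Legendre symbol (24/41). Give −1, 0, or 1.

Pull out 2^3: since 41 ≡ 1 (mod 8), (2/41) = +1, so (2/41)^3 = +1.
Reciprocity: 3 ≡ 3 and 41 ≡ 1 (mod 4), so (3/41) = +(41/3).
Reduce top mod 3: now compute (2/3).
Pull out 2: since 3 ≡ 3 (mod 8), (2/3) = -1.
Reached (1/3) = 1. Collecting the sign flips along the way, the symbol is -1.

-1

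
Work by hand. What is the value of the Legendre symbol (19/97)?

Reciprocity: 19 ≡ 3 and 97 ≡ 1 (mod 4), so (19/97) = +(97/19).
Reduce top mod 19: now compute (2/19).
Pull out 2: since 19 ≡ 3 (mod 8), (2/19) = -1.
Reached (1/19) = 1. Collecting the sign flips along the way, the symbol is -1.

-1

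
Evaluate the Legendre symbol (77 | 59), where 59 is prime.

First reduce: 77 ≡ 18 (mod 59).
Pull out 2: since 59 ≡ 3 (mod 8), (2/59) = -1.
Reciprocity: 9 ≡ 1 and 59 ≡ 3 (mod 4), so (9/59) = +(59/9).
Reduce top mod 9: now compute (5/9).
Reciprocity: 5 ≡ 1 and 9 ≡ 1 (mod 4), so (5/9) = +(9/5).
Reduce top mod 5: now compute (4/5).
Pull out 2^2: since 5 ≡ 5 (mod 8), (2/5) = -1, so (2/5)^2 = +1.
Reached (1/5) = 1. Collecting the sign flips along the way, the symbol is -1.

-1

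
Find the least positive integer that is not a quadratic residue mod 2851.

(2/2851) = −1, so 2 is the smallest positive non-residue mod 2851.

2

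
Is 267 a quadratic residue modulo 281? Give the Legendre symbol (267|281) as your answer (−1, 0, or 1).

1

Reciprocity: 267 ≡ 3 and 281 ≡ 1 (mod 4), so (267/281) = +(281/267).
Reduce top mod 267: now compute (14/267).
Pull out 2: since 267 ≡ 3 (mod 8), (2/267) = -1.
Reciprocity: 7 ≡ 3 and 267 ≡ 3 (mod 4), so (7/267) = −(267/7).
Reduce top mod 7: now compute (1/7).
Reached (1/7) = 1. Collecting the sign flips along the way, the symbol is +1.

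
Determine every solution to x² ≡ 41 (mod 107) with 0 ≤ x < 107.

Since 107 ≡ 3 (mod 4), a square root of 41 is 41^((107+1)/4) = 41^27 mod 107.
Repeated squaring: 41^2≡76, 41^4≡105, 41^8≡4, 41^16≡16 (mod 107).
41^27 = 41^(16+8+2+1) ≡ 83 (mod 107).
Check: 83² = 6889 ≡ 41 (mod 107). The two roots are 24 and 83.

24, 83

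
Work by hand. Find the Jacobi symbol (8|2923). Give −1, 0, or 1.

-1

Pull out 2^3: since 2923 ≡ 3 (mod 8), (2/2923) = -1, so (2/2923)^3 = -1.
Reached (1/2923) = 1. Collecting the sign flips along the way, the symbol is -1.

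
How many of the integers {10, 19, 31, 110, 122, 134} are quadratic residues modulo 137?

2

(10/137) = -1 → non-residue.
(19/137) = +1 → QR.
(31/137) = -1 → non-residue.
(110/137) = -1 → non-residue.
(122/137) = +1 → QR.
(134/137) = -1 → non-residue.
Total quadratic residues among the 6: 2.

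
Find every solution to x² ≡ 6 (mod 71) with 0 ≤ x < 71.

19, 52

Since 71 ≡ 3 (mod 4), a square root of 6 is 6^((71+1)/4) = 6^18 mod 71.
Repeated squaring: 6^2≡36, 6^4≡18, 6^8≡40, 6^16≡38 (mod 71).
6^18 = 6^(16+2) ≡ 19 (mod 71).
Check: 19² = 361 ≡ 6 (mod 71). The two roots are 19 and 52.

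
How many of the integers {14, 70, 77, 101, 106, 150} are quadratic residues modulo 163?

3

(14/163) = +1 → QR.
(70/163) = -1 → non-residue.
(77/163) = +1 → QR.
(101/163) = -1 → non-residue.
(106/163) = -1 → non-residue.
(150/163) = +1 → QR.
Total quadratic residues among the 6: 3.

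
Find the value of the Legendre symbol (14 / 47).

1

Pull out 2: since 47 ≡ 7 (mod 8), (2/47) = +1.
Reciprocity: 7 ≡ 3 and 47 ≡ 3 (mod 4), so (7/47) = −(47/7).
Reduce top mod 7: now compute (5/7).
Reciprocity: 5 ≡ 1 and 7 ≡ 3 (mod 4), so (5/7) = +(7/5).
Reduce top mod 5: now compute (2/5).
Pull out 2: since 5 ≡ 5 (mod 8), (2/5) = -1.
Reached (1/5) = 1. Collecting the sign flips along the way, the symbol is +1.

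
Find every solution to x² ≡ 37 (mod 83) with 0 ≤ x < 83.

28, 55

Since 83 ≡ 3 (mod 4), a square root of 37 is 37^((83+1)/4) = 37^21 mod 83.
Repeated squaring: 37^2≡41, 37^4≡21, 37^8≡26, 37^16≡12 (mod 83).
37^21 = 37^(16+4+1) ≡ 28 (mod 83).
Check: 28² = 784 ≡ 37 (mod 83). The two roots are 28 and 55.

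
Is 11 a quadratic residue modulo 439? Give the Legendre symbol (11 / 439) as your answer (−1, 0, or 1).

Reciprocity: 11 ≡ 3 and 439 ≡ 3 (mod 4), so (11/439) = −(439/11).
Reduce top mod 11: now compute (10/11).
Pull out 2: since 11 ≡ 3 (mod 8), (2/11) = -1.
Reciprocity: 5 ≡ 1 and 11 ≡ 3 (mod 4), so (5/11) = +(11/5).
Reduce top mod 5: now compute (1/5).
Reached (1/5) = 1. Collecting the sign flips along the way, the symbol is +1.

1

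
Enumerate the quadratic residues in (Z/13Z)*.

1,3,4,9,10,12

Square k = 1,…,6 (k and 13−k give the same square):
1²=1, 2²=4, 3²=9, 4²≡3, 5²≡12, 6²≡10 (mod 13).
So the quadratic residues mod 13 are {1, 3, 4, 9, 10, 12}.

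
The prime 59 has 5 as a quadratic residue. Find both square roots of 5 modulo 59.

Since 59 ≡ 3 (mod 4), a square root of 5 is 5^((59+1)/4) = 5^15 mod 59.
Repeated squaring: 5^2≡25, 5^4≡35, 5^8≡45 (mod 59).
5^15 = 5^(8+4+2+1) ≡ 51 (mod 59).
Check: 51² = 2601 ≡ 5 (mod 59). The two roots are 8 and 51.

8, 51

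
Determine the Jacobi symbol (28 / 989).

1

Pull out 2^2: since 989 ≡ 5 (mod 8), (2/989) = -1, so (2/989)^2 = +1.
Reciprocity: 7 ≡ 3 and 989 ≡ 1 (mod 4), so (7/989) = +(989/7).
Reduce top mod 7: now compute (2/7).
Pull out 2: since 7 ≡ 7 (mod 8), (2/7) = +1.
Reached (1/7) = 1. Collecting the sign flips along the way, the symbol is +1.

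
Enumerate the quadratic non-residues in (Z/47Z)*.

Square k = 1,…,23 (k and 47−k give the same square):
1²=1, 2²=4, 3²=9, 4²=16, 5²=25, 6²=36, 7²≡2, 8²≡17, 9²≡34, 10²≡6, 11²≡27, 12²≡3, 13²≡28, 14²≡8, 15²≡37, 16²≡21, 17²≡7, 18²≡42, 19²≡32, 20²≡24, 21²≡18, 22²≡14, 23²≡12 (mod 47).
The residues are {1, 2, 3, 4, 6, 7, 8, 9, 12, 14, 16, 17, 18, 21, 24, 25, 27, 28, 32, 34, 36, 37, 42}; the non-residues are the remaining 23 nonzero classes.

5,10,11,13,15,19,20,22,23,26,29,30,31,33,35,38,39,40,41,43,44,45,46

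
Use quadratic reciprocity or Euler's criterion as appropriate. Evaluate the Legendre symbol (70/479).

Euler's criterion: (70/479) ≡ 70^239 (mod 479).
70^2 ≡ 110 (mod 479)
70^4 ≡ 125 (mod 479)
70^8 ≡ 297 (mod 479)
70^16 ≡ 73 (mod 479)
70^32 ≡ 60 (mod 479)
70^64 ≡ 247 (mod 479)
70^128 ≡ 176 (mod 479)
70^239 = 70^(128+64+32+8+4+2+1) ≡ 1 (mod 479).
Result is 1, so (70/479) = 1.

1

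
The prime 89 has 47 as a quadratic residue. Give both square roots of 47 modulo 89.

15, 74

89 ≡ 1 (mod 4), so we find a root by search.
Trying successive values, 15² = 225 ≡ 47 (mod 89). The other root is 89 − 15 = 74.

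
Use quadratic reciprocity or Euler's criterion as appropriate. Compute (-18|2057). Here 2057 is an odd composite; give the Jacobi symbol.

1

First reduce: -18 ≡ 2039 (mod 2057).
Reciprocity: 2039 ≡ 3 and 2057 ≡ 1 (mod 4), so (2039/2057) = +(2057/2039).
Reduce top mod 2039: now compute (18/2039).
Pull out 2: since 2039 ≡ 7 (mod 8), (2/2039) = +1.
Reciprocity: 9 ≡ 1 and 2039 ≡ 3 (mod 4), so (9/2039) = +(2039/9).
Reduce top mod 9: now compute (5/9).
Reciprocity: 5 ≡ 1 and 9 ≡ 1 (mod 4), so (5/9) = +(9/5).
Reduce top mod 5: now compute (4/5).
Pull out 2^2: since 5 ≡ 5 (mod 8), (2/5) = -1, so (2/5)^2 = +1.
Reached (1/5) = 1. Collecting the sign flips along the way, the symbol is +1.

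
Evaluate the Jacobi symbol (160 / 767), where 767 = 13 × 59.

Pull out 2^5: since 767 ≡ 7 (mod 8), (2/767) = +1, so (2/767)^5 = +1.
Reciprocity: 5 ≡ 1 and 767 ≡ 3 (mod 4), so (5/767) = +(767/5).
Reduce top mod 5: now compute (2/5).
Pull out 2: since 5 ≡ 5 (mod 8), (2/5) = -1.
Reached (1/5) = 1. Collecting the sign flips along the way, the symbol is -1.

-1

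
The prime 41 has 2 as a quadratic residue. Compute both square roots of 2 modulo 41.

17, 24

41 ≡ 1 (mod 4), so we find a root by search.
Trying successive values, 17² = 289 ≡ 2 (mod 41). The other root is 41 − 17 = 24.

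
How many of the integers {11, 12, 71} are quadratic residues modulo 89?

2

(11/89) = +1 → QR.
(12/89) = -1 → non-residue.
(71/89) = +1 → QR.
Total quadratic residues among the 3: 2.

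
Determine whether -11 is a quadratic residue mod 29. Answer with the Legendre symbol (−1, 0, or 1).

First reduce: -11 ≡ 18 (mod 29).
Pull out 2: since 29 ≡ 5 (mod 8), (2/29) = -1.
Reciprocity: 9 ≡ 1 and 29 ≡ 1 (mod 4), so (9/29) = +(29/9).
Reduce top mod 9: now compute (2/9).
Pull out 2: since 9 ≡ 1 (mod 8), (2/9) = +1.
Reached (1/9) = 1. Collecting the sign flips along the way, the symbol is -1.

-1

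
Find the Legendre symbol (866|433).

0

First reduce: 866 ≡ 0 (mod 433).
Top reduces to 0: gcd > 1, so the symbol is 0.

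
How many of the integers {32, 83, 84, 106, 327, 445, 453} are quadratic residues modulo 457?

(32/457) = +1 → QR.
(83/457) = -1 → non-residue.
(84/457) = +1 → QR.
(106/457) = -1 → non-residue.
(327/457) = +1 → QR.
(445/457) = +1 → QR.
(453/457) = +1 → QR.
Total quadratic residues among the 7: 5.

5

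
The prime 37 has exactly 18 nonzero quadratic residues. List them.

1,3,4,7,9,10,11,12,16,21,25,26,27,28,30,33,34,36

Square k = 1,…,18 (k and 37−k give the same square):
1²=1, 2²=4, 3²=9, 4²=16, 5²=25, 6²=36, 7²≡12, 8²≡27, 9²≡7, 10²≡26, 11²≡10, 12²≡33, 13²≡21, 14²≡11, 15²≡3, 16²≡34, 17²≡30, 18²≡28 (mod 37).
So the quadratic residues mod 37 are {1, 3, 4, 7, 9, 10, 11, 12, 16, 21, 25, 26, 27, 28, 30, 33, 34, 36}.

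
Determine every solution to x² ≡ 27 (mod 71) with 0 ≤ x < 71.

Since 71 ≡ 3 (mod 4), a square root of 27 is 27^((71+1)/4) = 27^18 mod 71.
Repeated squaring: 27^2≡19, 27^4≡6, 27^8≡36, 27^16≡18 (mod 71).
27^18 = 27^(16+2) ≡ 58 (mod 71).
Check: 58² = 3364 ≡ 27 (mod 71). The two roots are 13 and 58.

13, 58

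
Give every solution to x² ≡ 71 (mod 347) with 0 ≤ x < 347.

50, 297

Since 347 ≡ 3 (mod 4), a square root of 71 is 71^((347+1)/4) = 71^87 mod 347.
Repeated squaring: 71^2≡183, 71^4≡177, 71^8≡99, 71^16≡85, 71^32≡285, 71^64≡27 (mod 347).
71^87 = 71^(64+16+4+2+1) ≡ 297 (mod 347).
Check: 297² = 88209 ≡ 71 (mod 347). The two roots are 50 and 297.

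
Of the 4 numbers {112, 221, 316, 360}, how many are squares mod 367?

(112/367) = +1 → QR.
(221/367) = -1 → non-residue.
(316/367) = -1 → non-residue.
(360/367) = -1 → non-residue.
Total quadratic residues among the 4: 1.

1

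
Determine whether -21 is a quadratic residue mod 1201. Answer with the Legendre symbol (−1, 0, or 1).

First reduce: -21 ≡ 1180 (mod 1201).
Pull out 2^2: since 1201 ≡ 1 (mod 8), (2/1201) = +1, so (2/1201)^2 = +1.
Reciprocity: 295 ≡ 3 and 1201 ≡ 1 (mod 4), so (295/1201) = +(1201/295).
Reduce top mod 295: now compute (21/295).
Reciprocity: 21 ≡ 1 and 295 ≡ 3 (mod 4), so (21/295) = +(295/21).
Reduce top mod 21: now compute (1/21).
Reached (1/21) = 1. Collecting the sign flips along the way, the symbol is +1.

1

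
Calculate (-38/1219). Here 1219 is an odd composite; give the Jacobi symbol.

1

First reduce: -38 ≡ 1181 (mod 1219).
Reciprocity: 1181 ≡ 1 and 1219 ≡ 3 (mod 4), so (1181/1219) = +(1219/1181).
Reduce top mod 1181: now compute (38/1181).
Pull out 2: since 1181 ≡ 5 (mod 8), (2/1181) = -1.
Reciprocity: 19 ≡ 3 and 1181 ≡ 1 (mod 4), so (19/1181) = +(1181/19).
Reduce top mod 19: now compute (3/19).
Reciprocity: 3 ≡ 3 and 19 ≡ 3 (mod 4), so (3/19) = −(19/3).
Reduce top mod 3: now compute (1/3).
Reached (1/3) = 1. Collecting the sign flips along the way, the symbol is +1.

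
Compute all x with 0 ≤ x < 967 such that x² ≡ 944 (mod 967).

Since 967 ≡ 3 (mod 4), a square root of 944 is 944^((967+1)/4) = 944^242 mod 967.
Repeated squaring: 944^2≡529, 944^4≡378, 944^8≡735, 944^16≡639, 944^32≡247, 944^64≡88, 944^128≡8 (mod 967).
944^242 = 944^(128+64+32+16+2) ≡ 510 (mod 967).
Check: 510² = 260100 ≡ 944 (mod 967). The two roots are 457 and 510.

457, 510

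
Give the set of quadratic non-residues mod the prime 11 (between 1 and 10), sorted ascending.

Square k = 1,…,5 (k and 11−k give the same square):
1²=1, 2²=4, 3²=9, 4²≡5, 5²≡3 (mod 11).
The residues are {1, 3, 4, 5, 9}; the non-residues are the remaining 5 nonzero classes.

2, 6, 7, 8, 10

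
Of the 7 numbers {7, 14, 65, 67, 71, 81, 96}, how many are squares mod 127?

(7/127) = -1 → non-residue.
(14/127) = -1 → non-residue.
(65/127) = -1 → non-residue.
(67/127) = -1 → non-residue.
(71/127) = +1 → QR.
(81/127) = +1 → QR.
(96/127) = -1 → non-residue.
Total quadratic residues among the 7: 2.

2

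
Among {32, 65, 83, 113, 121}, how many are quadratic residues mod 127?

(32/127) = +1 → QR.
(65/127) = -1 → non-residue.
(83/127) = -1 → non-residue.
(113/127) = +1 → QR.
(121/127) = +1 → QR.
Total quadratic residues among the 5: 3.

3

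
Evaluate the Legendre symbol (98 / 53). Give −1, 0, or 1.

First reduce: 98 ≡ 45 (mod 53).
Reciprocity: 45 ≡ 1 and 53 ≡ 1 (mod 4), so (45/53) = +(53/45).
Reduce top mod 45: now compute (8/45).
Pull out 2^3: since 45 ≡ 5 (mod 8), (2/45) = -1, so (2/45)^3 = -1.
Reached (1/45) = 1. Collecting the sign flips along the way, the symbol is -1.

-1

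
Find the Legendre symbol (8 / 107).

-1

Euler's criterion: (8/107) ≡ 8^53 (mod 107).
8^2 ≡ 64 (mod 107)
8^4 ≡ 30 (mod 107)
8^8 ≡ 44 (mod 107)
8^16 ≡ 10 (mod 107)
8^32 ≡ 100 (mod 107)
8^53 = 8^(32+16+4+1) ≡ 106 (mod 107).
Result is 106 ≡ −1, so (8/107) = −1.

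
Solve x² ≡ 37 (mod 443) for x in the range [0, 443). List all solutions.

Since 443 ≡ 3 (mod 4), a square root of 37 is 37^((443+1)/4) = 37^111 mod 443.
Repeated squaring: 37^2≡40, 37^4≡271, 37^8≡346, 37^16≡106, 37^32≡161, 37^64≡227 (mod 443).
37^111 = 37^(64+32+8+4+2+1) ≡ 250 (mod 443).
Check: 250² = 62500 ≡ 37 (mod 443). The two roots are 193 and 250.

193, 250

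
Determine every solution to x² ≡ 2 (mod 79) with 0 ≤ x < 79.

Since 79 ≡ 3 (mod 4), a square root of 2 is 2^((79+1)/4) = 2^20 mod 79.
Repeated squaring: 2^2≡4, 2^4≡16, 2^8≡19, 2^16≡45 (mod 79).
2^20 = 2^(16+4) ≡ 9 (mod 79).
Check: 9² = 81 ≡ 2 (mod 79). The two roots are 9 and 70.

9, 70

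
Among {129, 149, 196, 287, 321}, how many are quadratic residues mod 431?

(129/431) = -1 → non-residue.
(149/431) = +1 → QR.
(196/431) = +1 → QR.
(287/431) = -1 → non-residue.
(321/431) = -1 → non-residue.
Total quadratic residues among the 5: 2.

2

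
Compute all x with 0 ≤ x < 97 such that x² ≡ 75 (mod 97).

97 ≡ 1 (mod 4), so we find a root by search.
Trying successive values, 47² = 2209 ≡ 75 (mod 97). The other root is 97 − 47 = 50.

47, 50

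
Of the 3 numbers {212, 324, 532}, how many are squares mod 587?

(212/587) = +1 → QR.
(324/587) = +1 → QR.
(532/587) = -1 → non-residue.
Total quadratic residues among the 3: 2.

2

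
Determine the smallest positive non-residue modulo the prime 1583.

(2/1583) = +1, so 2 is a residue.
(3/1583) = +1, so 3 is a residue.
(4/1583) = +1, so 4 is a residue.
(5/1583) = −1, so 5 is the smallest positive non-residue mod 1583.

5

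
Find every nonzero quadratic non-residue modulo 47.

5,10,11,13,15,19,20,22,23,26,29,30,31,33,35,38,39,40,41,43,44,45,46

Square k = 1,…,23 (k and 47−k give the same square):
1²=1, 2²=4, 3²=9, 4²=16, 5²=25, 6²=36, 7²≡2, 8²≡17, 9²≡34, 10²≡6, 11²≡27, 12²≡3, 13²≡28, 14²≡8, 15²≡37, 16²≡21, 17²≡7, 18²≡42, 19²≡32, 20²≡24, 21²≡18, 22²≡14, 23²≡12 (mod 47).
The residues are {1, 2, 3, 4, 6, 7, 8, 9, 12, 14, 16, 17, 18, 21, 24, 25, 27, 28, 32, 34, 36, 37, 42}; the non-residues are the remaining 23 nonzero classes.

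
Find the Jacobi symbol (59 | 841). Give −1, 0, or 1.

Reciprocity: 59 ≡ 3 and 841 ≡ 1 (mod 4), so (59/841) = +(841/59).
Reduce top mod 59: now compute (15/59).
Reciprocity: 15 ≡ 3 and 59 ≡ 3 (mod 4), so (15/59) = −(59/15).
Reduce top mod 15: now compute (14/15).
Pull out 2: since 15 ≡ 7 (mod 8), (2/15) = +1.
Reciprocity: 7 ≡ 3 and 15 ≡ 3 (mod 4), so (7/15) = −(15/7).
Reduce top mod 7: now compute (1/7).
Reached (1/7) = 1. Collecting the sign flips along the way, the symbol is +1.

1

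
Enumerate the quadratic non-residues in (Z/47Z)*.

5, 10, 11, 13, 15, 19, 20, 22, 23, 26, 29, 30, 31, 33, 35, 38, 39, 40, 41, 43, 44, 45, 46

Square k = 1,…,23 (k and 47−k give the same square):
1²=1, 2²=4, 3²=9, 4²=16, 5²=25, 6²=36, 7²≡2, 8²≡17, 9²≡34, 10²≡6, 11²≡27, 12²≡3, 13²≡28, 14²≡8, 15²≡37, 16²≡21, 17²≡7, 18²≡42, 19²≡32, 20²≡24, 21²≡18, 22²≡14, 23²≡12 (mod 47).
The residues are {1, 2, 3, 4, 6, 7, 8, 9, 12, 14, 16, 17, 18, 21, 24, 25, 27, 28, 32, 34, 36, 37, 42}; the non-residues are the remaining 23 nonzero classes.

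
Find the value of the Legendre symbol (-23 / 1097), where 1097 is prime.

1

Euler's criterion: (-23/1097) ≡ 1074^548 (mod 1097).
1074^2 ≡ 529 (mod 1097)
1074^4 ≡ 106 (mod 1097)
1074^8 ≡ 266 (mod 1097)
1074^16 ≡ 548 (mod 1097)
1074^32 ≡ 823 (mod 1097)
1074^64 ≡ 480 (mod 1097)
1074^128 ≡ 30 (mod 1097)
1074^256 ≡ 900 (mod 1097)
1074^512 ≡ 414 (mod 1097)
1074^548 = 1074^(512+32+4) ≡ 1 (mod 1097).
Result is 1, so (-23/1097) = 1.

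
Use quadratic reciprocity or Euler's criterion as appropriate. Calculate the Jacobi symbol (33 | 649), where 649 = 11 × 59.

0

Reciprocity: 33 ≡ 1 and 649 ≡ 1 (mod 4), so (33/649) = +(649/33).
Reduce top mod 33: now compute (22/33).
Pull out 2: since 33 ≡ 1 (mod 8), (2/33) = +1.
Reciprocity: 11 ≡ 3 and 33 ≡ 1 (mod 4), so (11/33) = +(33/11).
Reduce top mod 11: now compute (0/11).
Top reduces to 0: gcd > 1, so the symbol is 0.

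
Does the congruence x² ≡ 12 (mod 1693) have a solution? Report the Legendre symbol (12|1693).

Pull out 2^2: since 1693 ≡ 5 (mod 8), (2/1693) = -1, so (2/1693)^2 = +1.
Reciprocity: 3 ≡ 3 and 1693 ≡ 1 (mod 4), so (3/1693) = +(1693/3).
Reduce top mod 3: now compute (1/3).
Reached (1/3) = 1. Collecting the sign flips along the way, the symbol is +1.

1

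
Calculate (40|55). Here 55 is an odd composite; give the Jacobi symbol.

0

Pull out 2^3: since 55 ≡ 7 (mod 8), (2/55) = +1, so (2/55)^3 = +1.
Reciprocity: 5 ≡ 1 and 55 ≡ 3 (mod 4), so (5/55) = +(55/5).
Reduce top mod 5: now compute (0/5).
Top reduces to 0: gcd > 1, so the symbol is 0.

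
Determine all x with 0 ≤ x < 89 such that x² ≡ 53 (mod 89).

26, 63

89 ≡ 1 (mod 4), so we find a root by search.
Trying successive values, 26² = 676 ≡ 53 (mod 89). The other root is 89 − 26 = 63.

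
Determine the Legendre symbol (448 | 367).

Euler's criterion: (448/367) ≡ 81^183 (mod 367).
81^2 ≡ 322 (mod 367)
81^4 ≡ 190 (mod 367)
81^8 ≡ 134 (mod 367)
81^16 ≡ 340 (mod 367)
81^32 ≡ 362 (mod 367)
81^64 ≡ 25 (mod 367)
81^128 ≡ 258 (mod 367)
81^183 = 81^(128+32+16+4+2+1) ≡ 1 (mod 367).
Result is 1, so (448/367) = 1.

1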